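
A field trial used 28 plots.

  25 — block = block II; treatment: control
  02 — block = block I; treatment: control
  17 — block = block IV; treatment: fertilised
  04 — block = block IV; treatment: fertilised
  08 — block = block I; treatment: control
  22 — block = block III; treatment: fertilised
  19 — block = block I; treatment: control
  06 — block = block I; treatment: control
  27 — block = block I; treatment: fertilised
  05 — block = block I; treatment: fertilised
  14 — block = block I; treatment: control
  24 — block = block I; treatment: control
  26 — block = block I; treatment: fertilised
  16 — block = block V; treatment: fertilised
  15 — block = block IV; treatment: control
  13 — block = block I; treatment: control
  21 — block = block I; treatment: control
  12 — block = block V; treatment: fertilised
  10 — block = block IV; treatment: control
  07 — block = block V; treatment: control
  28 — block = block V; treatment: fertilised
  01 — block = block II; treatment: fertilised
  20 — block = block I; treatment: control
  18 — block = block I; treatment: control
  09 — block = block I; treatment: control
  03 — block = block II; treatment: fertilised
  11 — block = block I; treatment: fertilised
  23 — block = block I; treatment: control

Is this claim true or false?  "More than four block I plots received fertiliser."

False

The determiner here denotes the relation: |A ∩ B| > 4.
|A| = 16, |A ∩ B| = 4, |A ∖ B| = 12.
|A ∩ B| = 4, so the statement is false.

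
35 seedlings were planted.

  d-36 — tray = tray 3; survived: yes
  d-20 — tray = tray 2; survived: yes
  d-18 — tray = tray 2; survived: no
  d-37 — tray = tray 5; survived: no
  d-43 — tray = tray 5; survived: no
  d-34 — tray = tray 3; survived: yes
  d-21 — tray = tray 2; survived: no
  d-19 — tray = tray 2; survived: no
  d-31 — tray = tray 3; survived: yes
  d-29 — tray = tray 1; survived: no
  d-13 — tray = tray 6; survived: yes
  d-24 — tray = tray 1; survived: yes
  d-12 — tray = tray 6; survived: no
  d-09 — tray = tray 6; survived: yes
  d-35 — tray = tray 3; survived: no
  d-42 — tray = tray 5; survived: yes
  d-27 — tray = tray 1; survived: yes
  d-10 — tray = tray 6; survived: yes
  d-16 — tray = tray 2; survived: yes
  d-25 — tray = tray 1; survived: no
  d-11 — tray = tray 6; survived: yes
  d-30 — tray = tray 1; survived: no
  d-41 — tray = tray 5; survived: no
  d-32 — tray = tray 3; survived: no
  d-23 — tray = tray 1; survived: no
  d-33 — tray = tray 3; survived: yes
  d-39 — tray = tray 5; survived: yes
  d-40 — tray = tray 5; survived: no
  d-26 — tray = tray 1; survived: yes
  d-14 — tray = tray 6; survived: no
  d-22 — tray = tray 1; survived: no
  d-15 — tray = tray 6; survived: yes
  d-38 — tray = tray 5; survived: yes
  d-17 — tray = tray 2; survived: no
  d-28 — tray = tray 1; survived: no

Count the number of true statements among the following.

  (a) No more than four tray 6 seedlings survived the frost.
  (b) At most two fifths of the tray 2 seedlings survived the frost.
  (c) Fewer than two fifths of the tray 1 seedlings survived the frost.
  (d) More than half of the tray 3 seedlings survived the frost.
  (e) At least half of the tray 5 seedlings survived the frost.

(a) tray 6: |A| = 7, |A ∩ B| = 5; needs |A ∩ B| ≤ 4 — false.
(b) tray 2: |A| = 6, |A ∩ B| = 2; needs |A ∩ B| / |A| ≤ 2/5 — true.
(c) tray 1: |A| = 9, |A ∩ B| = 3; needs |A ∩ B| / |A| < 2/5 — true.
(d) tray 3: |A| = 6, |A ∩ B| = 4; needs |A ∩ B| > |A ∖ B| — true.
(e) tray 5: |A| = 7, |A ∩ B| = 3; needs |A ∩ B| ≥ |A ∖ B| — false.

3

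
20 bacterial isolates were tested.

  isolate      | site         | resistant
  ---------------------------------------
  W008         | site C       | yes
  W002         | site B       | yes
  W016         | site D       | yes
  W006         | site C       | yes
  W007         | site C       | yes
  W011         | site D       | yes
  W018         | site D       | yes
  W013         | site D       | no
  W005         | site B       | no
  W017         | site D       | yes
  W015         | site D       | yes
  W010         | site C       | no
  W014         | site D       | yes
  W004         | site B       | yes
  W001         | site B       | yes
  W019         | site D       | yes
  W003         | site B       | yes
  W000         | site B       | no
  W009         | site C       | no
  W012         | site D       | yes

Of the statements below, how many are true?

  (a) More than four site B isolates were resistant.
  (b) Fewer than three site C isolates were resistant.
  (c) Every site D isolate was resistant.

(a) site B: |A| = 6, |A ∩ B| = 4; needs |A ∩ B| > 4 — false.
(b) site C: |A| = 5, |A ∩ B| = 3; needs |A ∩ B| < 3 — false.
(c) site D: |A| = 9, |A ∩ B| = 8; needs A ⊆ B, i.e. every element of A is in B (|A ∖ B| = 0) — false.

0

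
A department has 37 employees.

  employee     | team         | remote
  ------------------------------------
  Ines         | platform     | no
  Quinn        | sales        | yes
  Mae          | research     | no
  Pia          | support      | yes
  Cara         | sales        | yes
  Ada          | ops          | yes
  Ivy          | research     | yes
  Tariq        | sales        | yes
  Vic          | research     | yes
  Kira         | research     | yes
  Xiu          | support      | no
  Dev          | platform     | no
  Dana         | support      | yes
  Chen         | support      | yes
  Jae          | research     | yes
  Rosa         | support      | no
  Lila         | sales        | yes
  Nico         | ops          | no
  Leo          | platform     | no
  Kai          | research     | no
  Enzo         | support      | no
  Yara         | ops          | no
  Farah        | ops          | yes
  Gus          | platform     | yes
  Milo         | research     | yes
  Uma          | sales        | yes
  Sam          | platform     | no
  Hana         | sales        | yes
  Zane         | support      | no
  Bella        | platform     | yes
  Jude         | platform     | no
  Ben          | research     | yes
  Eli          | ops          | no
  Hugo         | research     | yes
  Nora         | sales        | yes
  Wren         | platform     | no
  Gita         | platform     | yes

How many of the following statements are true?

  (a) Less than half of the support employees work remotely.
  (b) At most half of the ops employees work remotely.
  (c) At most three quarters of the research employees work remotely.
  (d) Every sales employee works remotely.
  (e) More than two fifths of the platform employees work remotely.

(a) support: |A| = 7, |A ∩ B| = 3; needs |A ∩ B| < |A ∖ B| — true.
(b) ops: |A| = 5, |A ∩ B| = 2; needs |A ∩ B| ≤ |A ∖ B| — true.
(c) research: |A| = 9, |A ∩ B| = 7; needs |A ∩ B| / |A| ≤ 3/4 — false.
(d) sales: |A| = 7, |A ∩ B| = 7; needs A ⊆ B, i.e. every element of A is in B (|A ∖ B| = 0) — true.
(e) platform: |A| = 9, |A ∩ B| = 3; needs |A ∩ B| / |A| > 2/5 — false.

3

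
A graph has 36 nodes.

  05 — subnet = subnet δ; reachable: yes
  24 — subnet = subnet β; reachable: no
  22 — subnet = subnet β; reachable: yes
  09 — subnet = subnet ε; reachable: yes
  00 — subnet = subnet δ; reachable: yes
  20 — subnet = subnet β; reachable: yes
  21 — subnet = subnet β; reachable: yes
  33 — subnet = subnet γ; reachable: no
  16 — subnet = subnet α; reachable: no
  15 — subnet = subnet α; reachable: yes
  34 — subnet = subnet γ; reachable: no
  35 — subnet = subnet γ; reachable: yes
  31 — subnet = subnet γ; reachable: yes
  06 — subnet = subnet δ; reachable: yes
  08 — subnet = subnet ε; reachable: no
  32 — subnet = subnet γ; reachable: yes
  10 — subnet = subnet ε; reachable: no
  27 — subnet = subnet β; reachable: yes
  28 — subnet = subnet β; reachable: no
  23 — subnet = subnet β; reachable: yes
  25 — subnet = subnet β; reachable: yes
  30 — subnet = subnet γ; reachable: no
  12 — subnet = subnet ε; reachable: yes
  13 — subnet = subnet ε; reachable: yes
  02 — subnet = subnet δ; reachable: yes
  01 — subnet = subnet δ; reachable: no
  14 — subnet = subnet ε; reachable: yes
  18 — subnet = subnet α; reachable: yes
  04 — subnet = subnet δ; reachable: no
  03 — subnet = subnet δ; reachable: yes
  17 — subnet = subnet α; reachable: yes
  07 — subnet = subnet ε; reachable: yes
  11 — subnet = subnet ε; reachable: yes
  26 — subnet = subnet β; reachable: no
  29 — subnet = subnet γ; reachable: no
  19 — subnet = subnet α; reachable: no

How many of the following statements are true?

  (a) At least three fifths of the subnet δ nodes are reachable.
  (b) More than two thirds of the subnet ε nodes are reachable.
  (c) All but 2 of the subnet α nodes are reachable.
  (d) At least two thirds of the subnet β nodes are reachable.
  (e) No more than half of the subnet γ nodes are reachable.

(a) subnet δ: |A| = 7, |A ∩ B| = 5; needs |A ∩ B| / |A| ≥ 3/5 — true.
(b) subnet ε: |A| = 8, |A ∩ B| = 6; needs |A ∩ B| / |A| > 2/3 — true.
(c) subnet α: |A| = 5, |A ∩ B| = 3; needs |A ∖ B| = 2 — true.
(d) subnet β: |A| = 9, |A ∩ B| = 6; needs |A ∩ B| / |A| ≥ 2/3 — true.
(e) subnet γ: |A| = 7, |A ∩ B| = 3; needs |A ∩ B| ≤ |A ∖ B| — true.

5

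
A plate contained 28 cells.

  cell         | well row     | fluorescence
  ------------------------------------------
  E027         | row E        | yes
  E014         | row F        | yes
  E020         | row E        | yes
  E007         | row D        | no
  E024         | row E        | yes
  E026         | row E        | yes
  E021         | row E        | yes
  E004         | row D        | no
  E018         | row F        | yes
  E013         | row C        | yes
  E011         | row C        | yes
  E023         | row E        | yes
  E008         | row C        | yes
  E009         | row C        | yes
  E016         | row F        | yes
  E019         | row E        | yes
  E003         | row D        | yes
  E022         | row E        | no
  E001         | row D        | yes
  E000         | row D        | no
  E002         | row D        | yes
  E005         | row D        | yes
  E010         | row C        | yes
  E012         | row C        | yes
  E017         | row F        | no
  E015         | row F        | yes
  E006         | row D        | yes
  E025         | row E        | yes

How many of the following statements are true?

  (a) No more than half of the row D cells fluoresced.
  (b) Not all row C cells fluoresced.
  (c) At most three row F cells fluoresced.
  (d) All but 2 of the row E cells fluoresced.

0

(a) row D: |A| = 8, |A ∩ B| = 5; needs |A ∩ B| ≤ |A ∖ B| — false.
(b) row C: |A| = 6, |A ∩ B| = 6; needs A ⊄ B (|A ∖ B| ≥ 1) — false.
(c) row F: |A| = 5, |A ∩ B| = 4; needs |A ∩ B| ≤ 3 — false.
(d) row E: |A| = 9, |A ∩ B| = 8; needs |A ∖ B| = 2 — false.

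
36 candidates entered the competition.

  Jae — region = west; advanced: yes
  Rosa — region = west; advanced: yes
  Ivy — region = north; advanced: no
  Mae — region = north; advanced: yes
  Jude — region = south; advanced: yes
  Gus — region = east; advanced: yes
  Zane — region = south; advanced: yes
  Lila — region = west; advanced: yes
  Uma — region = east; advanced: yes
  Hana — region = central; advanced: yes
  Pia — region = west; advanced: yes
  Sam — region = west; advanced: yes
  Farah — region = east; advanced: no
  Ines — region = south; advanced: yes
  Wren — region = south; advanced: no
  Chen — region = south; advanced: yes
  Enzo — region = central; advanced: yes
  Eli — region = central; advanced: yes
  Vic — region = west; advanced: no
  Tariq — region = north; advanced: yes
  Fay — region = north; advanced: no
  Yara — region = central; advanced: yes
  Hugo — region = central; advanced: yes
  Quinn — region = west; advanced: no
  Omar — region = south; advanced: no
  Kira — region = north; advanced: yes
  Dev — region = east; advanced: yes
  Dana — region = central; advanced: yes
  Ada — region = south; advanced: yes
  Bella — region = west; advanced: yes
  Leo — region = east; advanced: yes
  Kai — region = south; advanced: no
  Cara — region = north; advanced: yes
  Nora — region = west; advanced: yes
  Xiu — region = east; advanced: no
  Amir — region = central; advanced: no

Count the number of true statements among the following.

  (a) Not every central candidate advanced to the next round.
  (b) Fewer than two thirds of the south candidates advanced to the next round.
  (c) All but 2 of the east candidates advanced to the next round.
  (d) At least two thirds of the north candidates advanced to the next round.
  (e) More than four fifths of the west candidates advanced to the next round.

(a) central: |A| = 7, |A ∩ B| = 6; needs A ⊄ B (|A ∖ B| ≥ 1) — true.
(b) south: |A| = 8, |A ∩ B| = 5; needs |A ∩ B| / |A| < 2/3 — true.
(c) east: |A| = 6, |A ∩ B| = 4; needs |A ∖ B| = 2 — true.
(d) north: |A| = 6, |A ∩ B| = 4; needs |A ∩ B| / |A| ≥ 2/3 — true.
(e) west: |A| = 9, |A ∩ B| = 7; needs |A ∩ B| / |A| > 4/5 — false.

4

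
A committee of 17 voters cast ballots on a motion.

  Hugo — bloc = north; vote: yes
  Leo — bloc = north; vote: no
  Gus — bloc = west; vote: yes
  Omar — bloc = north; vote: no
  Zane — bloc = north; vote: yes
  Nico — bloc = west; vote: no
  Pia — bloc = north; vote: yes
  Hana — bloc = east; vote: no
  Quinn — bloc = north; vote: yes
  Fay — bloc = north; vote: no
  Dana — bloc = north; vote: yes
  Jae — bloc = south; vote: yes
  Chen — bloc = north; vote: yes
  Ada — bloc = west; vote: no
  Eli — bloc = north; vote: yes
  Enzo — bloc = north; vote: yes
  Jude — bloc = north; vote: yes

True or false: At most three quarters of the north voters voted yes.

True

The determiner here denotes the relation: |A ∩ B| / |A| ≤ 3/4.
A (the restrictor) = {Hugo, Leo, Omar, Zane, Pia, Quinn, Fay, Dana, Chen, Eli, Enzo, Jude}, |A| = 12.
A ∩ B = {Hugo, Zane, Pia, Quinn, Dana, Chen, Eli, Enzo, Jude}, so |A ∩ B| = 9.
A ∖ B = {Leo, Omar, Fay}, so |A ∖ B| = 3.
|A ∩ B|/|A| = 9/12, so the statement is true.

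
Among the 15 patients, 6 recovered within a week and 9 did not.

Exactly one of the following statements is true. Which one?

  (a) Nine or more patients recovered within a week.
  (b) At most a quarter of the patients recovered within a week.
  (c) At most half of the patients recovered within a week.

|A| = 15, |A ∩ B| = 6, |A ∖ B| = 9.
(a) requires |A ∩ B| ≥ 9: false.
(b) requires |A ∩ B| / |A| ≤ 1/4: false.
(c) requires |A ∩ B| ≤ |A ∖ B|: true.

(c)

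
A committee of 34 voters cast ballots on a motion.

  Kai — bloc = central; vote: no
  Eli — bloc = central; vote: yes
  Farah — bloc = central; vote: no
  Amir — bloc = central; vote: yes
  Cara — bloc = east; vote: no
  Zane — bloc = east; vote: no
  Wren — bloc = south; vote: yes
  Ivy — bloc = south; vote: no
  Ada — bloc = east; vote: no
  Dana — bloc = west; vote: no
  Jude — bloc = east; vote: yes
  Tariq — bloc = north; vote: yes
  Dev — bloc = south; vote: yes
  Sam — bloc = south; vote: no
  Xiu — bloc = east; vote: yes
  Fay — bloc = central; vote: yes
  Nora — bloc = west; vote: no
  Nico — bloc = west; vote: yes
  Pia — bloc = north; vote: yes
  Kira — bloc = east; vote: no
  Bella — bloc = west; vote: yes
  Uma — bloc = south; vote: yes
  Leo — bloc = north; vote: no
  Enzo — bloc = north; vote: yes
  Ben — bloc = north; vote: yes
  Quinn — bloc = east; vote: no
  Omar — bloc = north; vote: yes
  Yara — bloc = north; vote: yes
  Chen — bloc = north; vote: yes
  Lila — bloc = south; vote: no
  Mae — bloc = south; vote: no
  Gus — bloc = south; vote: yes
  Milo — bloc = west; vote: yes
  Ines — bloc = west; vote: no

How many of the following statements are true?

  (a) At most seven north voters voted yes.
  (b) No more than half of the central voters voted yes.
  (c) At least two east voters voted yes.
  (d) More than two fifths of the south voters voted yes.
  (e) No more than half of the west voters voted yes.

4

(a) north: |A| = 8, |A ∩ B| = 7; needs |A ∩ B| ≤ 7 — true.
(b) central: |A| = 5, |A ∩ B| = 3; needs |A ∩ B| ≤ |A ∖ B| — false.
(c) east: |A| = 7, |A ∩ B| = 2; needs |A ∩ B| ≥ 2 — true.
(d) south: |A| = 8, |A ∩ B| = 4; needs |A ∩ B| / |A| > 2/5 — true.
(e) west: |A| = 6, |A ∩ B| = 3; needs |A ∩ B| ≤ |A ∖ B| — true.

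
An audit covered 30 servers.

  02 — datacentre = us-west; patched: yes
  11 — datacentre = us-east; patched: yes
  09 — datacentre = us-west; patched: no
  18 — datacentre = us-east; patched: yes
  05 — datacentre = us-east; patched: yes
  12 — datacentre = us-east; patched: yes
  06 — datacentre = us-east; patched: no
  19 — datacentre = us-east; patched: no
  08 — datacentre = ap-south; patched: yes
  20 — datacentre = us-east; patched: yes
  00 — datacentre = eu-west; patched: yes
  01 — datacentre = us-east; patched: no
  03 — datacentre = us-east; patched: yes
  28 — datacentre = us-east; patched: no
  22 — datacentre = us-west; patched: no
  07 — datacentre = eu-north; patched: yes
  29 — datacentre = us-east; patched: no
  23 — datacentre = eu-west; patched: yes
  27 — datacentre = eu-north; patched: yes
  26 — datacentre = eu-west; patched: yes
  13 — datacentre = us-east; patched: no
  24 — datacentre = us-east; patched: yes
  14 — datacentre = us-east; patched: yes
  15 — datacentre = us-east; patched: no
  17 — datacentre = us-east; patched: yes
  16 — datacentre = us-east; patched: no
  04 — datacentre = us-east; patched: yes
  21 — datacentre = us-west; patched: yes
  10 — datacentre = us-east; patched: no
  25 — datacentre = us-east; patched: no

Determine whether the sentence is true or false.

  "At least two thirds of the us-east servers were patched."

False

Truth condition: |A ∩ B| / |A| ≥ 2/3.
|A| = 20, |A ∩ B| = 10, |A ∖ B| = 10.
|A ∩ B|/|A| = 10/20, so the statement is false.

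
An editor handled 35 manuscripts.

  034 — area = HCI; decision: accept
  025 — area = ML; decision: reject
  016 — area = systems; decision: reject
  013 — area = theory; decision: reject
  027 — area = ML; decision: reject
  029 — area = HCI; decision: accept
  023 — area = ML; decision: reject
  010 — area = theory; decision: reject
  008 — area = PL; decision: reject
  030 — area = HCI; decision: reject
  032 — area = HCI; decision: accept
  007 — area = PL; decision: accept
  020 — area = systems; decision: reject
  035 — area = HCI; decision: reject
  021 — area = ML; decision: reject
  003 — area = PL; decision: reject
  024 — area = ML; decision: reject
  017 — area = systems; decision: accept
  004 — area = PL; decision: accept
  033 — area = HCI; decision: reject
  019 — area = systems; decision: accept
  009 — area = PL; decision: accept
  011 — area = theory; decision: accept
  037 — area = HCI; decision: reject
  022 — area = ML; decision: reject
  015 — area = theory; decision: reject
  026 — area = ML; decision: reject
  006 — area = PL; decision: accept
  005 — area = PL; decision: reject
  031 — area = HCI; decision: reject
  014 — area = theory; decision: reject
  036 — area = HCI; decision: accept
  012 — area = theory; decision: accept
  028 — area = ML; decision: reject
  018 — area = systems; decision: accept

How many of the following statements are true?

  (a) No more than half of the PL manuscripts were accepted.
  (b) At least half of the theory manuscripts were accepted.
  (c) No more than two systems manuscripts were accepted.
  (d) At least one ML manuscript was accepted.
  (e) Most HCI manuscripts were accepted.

(a) PL: |A| = 7, |A ∩ B| = 4; needs |A ∩ B| ≤ |A ∖ B| — false.
(b) theory: |A| = 6, |A ∩ B| = 2; needs |A ∩ B| ≥ |A ∖ B| — false.
(c) systems: |A| = 5, |A ∩ B| = 3; needs |A ∩ B| ≤ 2 — false.
(d) ML: |A| = 8, |A ∩ B| = 0; needs A ∩ B ≠ ∅ (|A ∩ B| ≥ 1) — false.
(e) HCI: |A| = 9, |A ∩ B| = 4; needs |A ∩ B| > |A ∖ B| — false.

0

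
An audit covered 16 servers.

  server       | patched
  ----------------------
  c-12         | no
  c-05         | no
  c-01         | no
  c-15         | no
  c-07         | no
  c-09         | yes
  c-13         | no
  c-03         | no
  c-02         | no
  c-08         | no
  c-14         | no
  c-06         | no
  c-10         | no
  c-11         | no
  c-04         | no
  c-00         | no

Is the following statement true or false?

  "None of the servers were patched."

The determiner here denotes the relation: A ∩ B = ∅ (|A ∩ B| = 0).
|A| = 16, |A ∩ B| = 1, |A ∖ B| = 15.
So the statement is false.

False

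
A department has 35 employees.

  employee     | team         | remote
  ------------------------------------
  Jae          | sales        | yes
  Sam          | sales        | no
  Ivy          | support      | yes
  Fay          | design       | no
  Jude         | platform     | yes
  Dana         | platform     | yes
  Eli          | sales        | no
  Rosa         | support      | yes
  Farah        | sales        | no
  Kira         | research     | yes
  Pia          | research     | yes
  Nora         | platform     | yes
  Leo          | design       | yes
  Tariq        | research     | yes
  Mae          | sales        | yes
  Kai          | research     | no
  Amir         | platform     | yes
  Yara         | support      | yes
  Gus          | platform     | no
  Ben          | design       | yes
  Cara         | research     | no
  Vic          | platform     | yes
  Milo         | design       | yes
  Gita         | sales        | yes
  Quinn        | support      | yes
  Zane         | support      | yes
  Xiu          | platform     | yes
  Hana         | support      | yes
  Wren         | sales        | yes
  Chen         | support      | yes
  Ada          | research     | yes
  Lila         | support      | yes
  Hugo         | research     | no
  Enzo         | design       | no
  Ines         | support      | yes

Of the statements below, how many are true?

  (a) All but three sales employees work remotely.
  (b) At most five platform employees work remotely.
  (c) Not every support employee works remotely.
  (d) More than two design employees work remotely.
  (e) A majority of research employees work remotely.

3

(a) sales: |A| = 7, |A ∩ B| = 4; needs |A ∖ B| = 3 — true.
(b) platform: |A| = 7, |A ∩ B| = 6; needs |A ∩ B| ≤ 5 — false.
(c) support: |A| = 9, |A ∩ B| = 9; needs A ⊄ B (|A ∖ B| ≥ 1) — false.
(d) design: |A| = 5, |A ∩ B| = 3; needs |A ∩ B| > 2 — true.
(e) research: |A| = 7, |A ∩ B| = 4; needs |A ∩ B| > |A ∖ B| — true.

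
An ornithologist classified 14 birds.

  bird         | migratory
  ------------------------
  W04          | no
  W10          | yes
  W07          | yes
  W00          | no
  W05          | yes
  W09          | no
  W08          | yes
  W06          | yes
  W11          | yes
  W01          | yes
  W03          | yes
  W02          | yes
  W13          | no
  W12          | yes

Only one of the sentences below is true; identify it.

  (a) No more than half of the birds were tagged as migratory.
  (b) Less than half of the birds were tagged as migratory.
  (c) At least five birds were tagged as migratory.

(c)

|A| = 14, |A ∩ B| = 10, |A ∖ B| = 4.
(a) requires |A ∩ B| ≤ |A ∖ B|: false.
(b) requires |A ∩ B| < |A ∖ B|: false.
(c) requires |A ∩ B| ≥ 5: true.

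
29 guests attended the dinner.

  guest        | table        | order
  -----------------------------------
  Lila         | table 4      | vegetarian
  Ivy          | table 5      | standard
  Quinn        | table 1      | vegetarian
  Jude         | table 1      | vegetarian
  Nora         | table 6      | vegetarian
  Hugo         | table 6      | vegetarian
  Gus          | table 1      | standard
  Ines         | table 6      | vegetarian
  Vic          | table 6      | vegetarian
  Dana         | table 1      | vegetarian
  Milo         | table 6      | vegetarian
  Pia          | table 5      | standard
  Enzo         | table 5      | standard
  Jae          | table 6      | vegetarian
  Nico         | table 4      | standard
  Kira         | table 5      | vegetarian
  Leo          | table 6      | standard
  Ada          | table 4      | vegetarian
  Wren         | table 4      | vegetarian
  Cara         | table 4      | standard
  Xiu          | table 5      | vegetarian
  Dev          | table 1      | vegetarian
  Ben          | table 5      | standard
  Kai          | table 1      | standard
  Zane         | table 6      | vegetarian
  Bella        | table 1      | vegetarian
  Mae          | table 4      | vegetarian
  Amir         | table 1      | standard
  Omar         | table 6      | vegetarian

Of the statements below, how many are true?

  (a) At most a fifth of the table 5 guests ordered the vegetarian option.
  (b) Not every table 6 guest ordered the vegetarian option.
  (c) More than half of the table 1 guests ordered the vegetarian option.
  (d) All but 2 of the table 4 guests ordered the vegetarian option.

3

(a) table 5: |A| = 6, |A ∩ B| = 2; needs |A ∩ B| / |A| ≤ 1/5 — false.
(b) table 6: |A| = 9, |A ∩ B| = 8; needs A ⊄ B (|A ∖ B| ≥ 1) — true.
(c) table 1: |A| = 8, |A ∩ B| = 5; needs |A ∩ B| > |A ∖ B| — true.
(d) table 4: |A| = 6, |A ∩ B| = 4; needs |A ∖ B| = 2 — true.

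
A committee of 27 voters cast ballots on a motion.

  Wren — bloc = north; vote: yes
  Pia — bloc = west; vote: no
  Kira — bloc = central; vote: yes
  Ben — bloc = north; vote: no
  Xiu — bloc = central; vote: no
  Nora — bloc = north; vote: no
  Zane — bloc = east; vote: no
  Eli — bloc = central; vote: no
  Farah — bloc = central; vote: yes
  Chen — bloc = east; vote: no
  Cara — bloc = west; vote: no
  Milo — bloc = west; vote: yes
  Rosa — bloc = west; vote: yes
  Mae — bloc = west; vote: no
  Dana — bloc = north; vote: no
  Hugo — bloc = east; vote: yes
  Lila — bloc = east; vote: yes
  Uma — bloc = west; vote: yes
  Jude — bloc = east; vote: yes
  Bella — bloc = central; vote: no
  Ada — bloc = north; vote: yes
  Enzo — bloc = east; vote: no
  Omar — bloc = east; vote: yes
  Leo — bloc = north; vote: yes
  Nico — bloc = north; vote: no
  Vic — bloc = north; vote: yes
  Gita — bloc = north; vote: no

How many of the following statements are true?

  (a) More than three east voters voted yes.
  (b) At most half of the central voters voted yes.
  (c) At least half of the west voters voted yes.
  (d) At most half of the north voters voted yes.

4

(a) east: |A| = 7, |A ∩ B| = 4; needs |A ∩ B| > 3 — true.
(b) central: |A| = 5, |A ∩ B| = 2; needs |A ∩ B| ≤ |A ∖ B| — true.
(c) west: |A| = 6, |A ∩ B| = 3; needs |A ∩ B| ≥ |A ∖ B| — true.
(d) north: |A| = 9, |A ∩ B| = 4; needs |A ∩ B| ≤ |A ∖ B| — true.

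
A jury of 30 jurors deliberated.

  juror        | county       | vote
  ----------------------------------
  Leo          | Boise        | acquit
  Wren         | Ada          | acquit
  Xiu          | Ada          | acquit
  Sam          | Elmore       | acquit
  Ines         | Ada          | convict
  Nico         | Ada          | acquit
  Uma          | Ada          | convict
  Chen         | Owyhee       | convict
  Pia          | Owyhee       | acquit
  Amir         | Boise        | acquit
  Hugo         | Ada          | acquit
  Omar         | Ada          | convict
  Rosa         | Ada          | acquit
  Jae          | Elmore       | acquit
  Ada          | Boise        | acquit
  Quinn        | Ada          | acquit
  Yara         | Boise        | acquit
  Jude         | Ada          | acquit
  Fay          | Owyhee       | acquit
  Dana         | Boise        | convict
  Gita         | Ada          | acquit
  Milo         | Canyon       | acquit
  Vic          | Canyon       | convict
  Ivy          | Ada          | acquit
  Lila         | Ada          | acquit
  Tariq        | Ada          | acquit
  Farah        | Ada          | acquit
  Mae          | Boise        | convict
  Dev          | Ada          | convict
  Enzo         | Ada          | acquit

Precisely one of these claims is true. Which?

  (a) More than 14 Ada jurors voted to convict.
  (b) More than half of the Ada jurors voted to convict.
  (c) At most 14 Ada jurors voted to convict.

|A| = 17, |A ∩ B| = 4, |A ∖ B| = 13.
(a) requires |A ∩ B| > 14: false.
(b) requires |A ∩ B| > |A ∖ B|: false.
(c) requires |A ∩ B| ≤ 14: true.

(c)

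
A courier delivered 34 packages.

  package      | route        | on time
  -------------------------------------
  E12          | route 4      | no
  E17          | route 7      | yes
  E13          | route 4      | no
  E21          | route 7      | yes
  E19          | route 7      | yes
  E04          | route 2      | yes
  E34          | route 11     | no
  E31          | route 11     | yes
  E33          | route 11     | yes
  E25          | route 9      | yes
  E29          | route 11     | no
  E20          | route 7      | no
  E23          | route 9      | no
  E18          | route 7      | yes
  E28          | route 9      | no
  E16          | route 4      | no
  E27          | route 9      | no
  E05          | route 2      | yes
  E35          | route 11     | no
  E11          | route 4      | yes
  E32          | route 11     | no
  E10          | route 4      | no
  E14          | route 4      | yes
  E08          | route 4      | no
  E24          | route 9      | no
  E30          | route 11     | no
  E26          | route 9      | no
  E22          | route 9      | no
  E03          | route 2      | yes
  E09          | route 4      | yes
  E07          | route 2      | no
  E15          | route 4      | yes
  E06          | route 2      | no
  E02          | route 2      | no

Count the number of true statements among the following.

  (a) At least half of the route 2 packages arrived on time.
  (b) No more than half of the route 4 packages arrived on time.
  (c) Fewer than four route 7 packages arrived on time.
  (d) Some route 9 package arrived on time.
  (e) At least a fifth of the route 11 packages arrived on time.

(a) route 2: |A| = 6, |A ∩ B| = 3; needs |A ∩ B| ≥ |A ∖ B| — true.
(b) route 4: |A| = 9, |A ∩ B| = 4; needs |A ∩ B| ≤ |A ∖ B| — true.
(c) route 7: |A| = 5, |A ∩ B| = 4; needs |A ∩ B| < 4 — false.
(d) route 9: |A| = 7, |A ∩ B| = 1; needs A ∩ B ≠ ∅ (|A ∩ B| ≥ 1) — true.
(e) route 11: |A| = 7, |A ∩ B| = 2; needs |A ∩ B| / |A| ≥ 1/5 — true.

4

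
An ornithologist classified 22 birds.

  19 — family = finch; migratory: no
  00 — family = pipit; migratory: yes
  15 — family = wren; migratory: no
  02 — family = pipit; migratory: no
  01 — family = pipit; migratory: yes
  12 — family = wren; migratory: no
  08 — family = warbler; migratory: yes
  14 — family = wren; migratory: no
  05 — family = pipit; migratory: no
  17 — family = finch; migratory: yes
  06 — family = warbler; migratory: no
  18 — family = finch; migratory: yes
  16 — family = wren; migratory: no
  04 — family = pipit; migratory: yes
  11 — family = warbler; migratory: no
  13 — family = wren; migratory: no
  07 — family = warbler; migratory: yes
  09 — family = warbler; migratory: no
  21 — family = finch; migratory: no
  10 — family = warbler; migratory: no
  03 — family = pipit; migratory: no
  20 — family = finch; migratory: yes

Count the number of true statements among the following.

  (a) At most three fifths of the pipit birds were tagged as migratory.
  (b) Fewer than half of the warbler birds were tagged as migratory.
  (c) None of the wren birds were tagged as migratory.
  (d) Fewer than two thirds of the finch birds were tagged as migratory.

(a) pipit: |A| = 6, |A ∩ B| = 3; needs |A ∩ B| / |A| ≤ 3/5 — true.
(b) warbler: |A| = 6, |A ∩ B| = 2; needs |A ∩ B| < |A ∖ B| — true.
(c) wren: |A| = 5, |A ∩ B| = 0; needs A ∩ B = ∅ (|A ∩ B| = 0) — true.
(d) finch: |A| = 5, |A ∩ B| = 3; needs |A ∩ B| / |A| < 2/3 — true.

4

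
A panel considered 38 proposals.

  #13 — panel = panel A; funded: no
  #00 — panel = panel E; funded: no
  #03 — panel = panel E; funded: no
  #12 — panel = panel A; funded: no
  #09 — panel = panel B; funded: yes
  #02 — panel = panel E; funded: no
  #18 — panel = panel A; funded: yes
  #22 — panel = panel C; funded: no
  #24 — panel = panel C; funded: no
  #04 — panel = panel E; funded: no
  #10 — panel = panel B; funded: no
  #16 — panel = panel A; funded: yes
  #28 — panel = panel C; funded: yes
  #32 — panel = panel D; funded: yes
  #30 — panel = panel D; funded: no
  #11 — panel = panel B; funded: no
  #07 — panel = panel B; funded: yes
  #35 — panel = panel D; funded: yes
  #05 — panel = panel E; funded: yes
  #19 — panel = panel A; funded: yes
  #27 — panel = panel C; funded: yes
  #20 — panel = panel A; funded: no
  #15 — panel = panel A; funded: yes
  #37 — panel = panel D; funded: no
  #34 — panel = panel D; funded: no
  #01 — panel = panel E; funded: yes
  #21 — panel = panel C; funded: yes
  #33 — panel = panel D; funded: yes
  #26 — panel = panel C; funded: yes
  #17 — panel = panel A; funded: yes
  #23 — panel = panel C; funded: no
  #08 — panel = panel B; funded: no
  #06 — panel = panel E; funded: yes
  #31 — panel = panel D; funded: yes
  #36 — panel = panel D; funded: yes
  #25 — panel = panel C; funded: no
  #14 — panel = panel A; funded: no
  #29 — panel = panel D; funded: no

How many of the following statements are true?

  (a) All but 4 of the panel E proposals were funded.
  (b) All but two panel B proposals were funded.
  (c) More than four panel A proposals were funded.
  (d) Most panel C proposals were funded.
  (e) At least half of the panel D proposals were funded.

3

(a) panel E: |A| = 7, |A ∩ B| = 3; needs |A ∖ B| = 4 — true.
(b) panel B: |A| = 5, |A ∩ B| = 2; needs |A ∖ B| = 2 — false.
(c) panel A: |A| = 9, |A ∩ B| = 5; needs |A ∩ B| > 4 — true.
(d) panel C: |A| = 8, |A ∩ B| = 4; needs |A ∩ B| > |A ∖ B| — false.
(e) panel D: |A| = 9, |A ∩ B| = 5; needs |A ∩ B| ≥ |A ∖ B| — true.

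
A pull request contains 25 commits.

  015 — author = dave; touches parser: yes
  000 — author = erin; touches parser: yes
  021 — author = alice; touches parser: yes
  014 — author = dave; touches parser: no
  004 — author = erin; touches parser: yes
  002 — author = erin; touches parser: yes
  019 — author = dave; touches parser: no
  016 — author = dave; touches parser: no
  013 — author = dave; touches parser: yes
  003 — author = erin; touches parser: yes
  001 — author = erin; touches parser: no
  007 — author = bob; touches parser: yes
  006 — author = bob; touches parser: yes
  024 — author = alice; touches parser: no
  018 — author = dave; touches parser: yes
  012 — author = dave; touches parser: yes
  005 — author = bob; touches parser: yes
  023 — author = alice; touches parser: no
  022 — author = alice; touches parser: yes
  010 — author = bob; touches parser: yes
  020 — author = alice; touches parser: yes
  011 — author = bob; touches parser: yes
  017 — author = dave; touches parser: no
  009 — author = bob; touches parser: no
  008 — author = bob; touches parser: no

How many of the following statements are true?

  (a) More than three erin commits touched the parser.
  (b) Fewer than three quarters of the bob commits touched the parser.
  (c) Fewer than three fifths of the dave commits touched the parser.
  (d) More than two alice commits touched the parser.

(a) erin: |A| = 5, |A ∩ B| = 4; needs |A ∩ B| > 3 — true.
(b) bob: |A| = 7, |A ∩ B| = 5; needs |A ∩ B| / |A| < 3/4 — true.
(c) dave: |A| = 8, |A ∩ B| = 4; needs |A ∩ B| / |A| < 3/5 — true.
(d) alice: |A| = 5, |A ∩ B| = 3; needs |A ∩ B| > 2 — true.

4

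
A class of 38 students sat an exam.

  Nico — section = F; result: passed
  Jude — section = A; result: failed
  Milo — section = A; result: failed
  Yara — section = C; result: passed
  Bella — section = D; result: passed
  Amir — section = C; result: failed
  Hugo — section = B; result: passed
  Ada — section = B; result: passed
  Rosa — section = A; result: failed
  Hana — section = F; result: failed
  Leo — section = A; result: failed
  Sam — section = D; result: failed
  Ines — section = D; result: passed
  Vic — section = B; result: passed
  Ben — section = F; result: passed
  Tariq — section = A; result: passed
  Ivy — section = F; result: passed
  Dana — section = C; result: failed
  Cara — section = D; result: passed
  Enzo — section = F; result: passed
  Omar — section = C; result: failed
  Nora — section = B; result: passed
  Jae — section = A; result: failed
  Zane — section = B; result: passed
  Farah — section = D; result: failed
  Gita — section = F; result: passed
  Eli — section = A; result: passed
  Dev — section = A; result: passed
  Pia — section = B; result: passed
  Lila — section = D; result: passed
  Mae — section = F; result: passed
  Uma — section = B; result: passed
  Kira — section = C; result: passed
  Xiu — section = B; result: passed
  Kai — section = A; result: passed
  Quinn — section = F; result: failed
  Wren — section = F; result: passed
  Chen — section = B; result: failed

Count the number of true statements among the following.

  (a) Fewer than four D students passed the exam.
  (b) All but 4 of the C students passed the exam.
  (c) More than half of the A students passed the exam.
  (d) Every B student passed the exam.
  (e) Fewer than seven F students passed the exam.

0

(a) D: |A| = 6, |A ∩ B| = 4; needs |A ∩ B| < 4 — false.
(b) C: |A| = 5, |A ∩ B| = 2; needs |A ∖ B| = 4 — false.
(c) A: |A| = 9, |A ∩ B| = 4; needs |A ∩ B| > |A ∖ B| — false.
(d) B: |A| = 9, |A ∩ B| = 8; needs A ⊆ B, i.e. every element of A is in B (|A ∖ B| = 0) — false.
(e) F: |A| = 9, |A ∩ B| = 7; needs |A ∩ B| < 7 — false.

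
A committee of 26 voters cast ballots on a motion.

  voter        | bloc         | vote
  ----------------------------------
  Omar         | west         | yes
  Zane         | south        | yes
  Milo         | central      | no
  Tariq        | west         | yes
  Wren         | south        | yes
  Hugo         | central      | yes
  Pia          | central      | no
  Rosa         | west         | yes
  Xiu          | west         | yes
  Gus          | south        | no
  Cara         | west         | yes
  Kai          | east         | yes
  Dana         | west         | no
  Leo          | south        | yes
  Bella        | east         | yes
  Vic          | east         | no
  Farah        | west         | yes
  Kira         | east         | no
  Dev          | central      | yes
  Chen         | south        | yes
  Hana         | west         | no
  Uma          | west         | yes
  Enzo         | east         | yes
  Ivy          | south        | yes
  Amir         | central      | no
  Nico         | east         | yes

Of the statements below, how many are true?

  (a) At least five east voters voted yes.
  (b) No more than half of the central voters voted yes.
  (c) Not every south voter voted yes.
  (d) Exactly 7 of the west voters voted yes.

(a) east: |A| = 6, |A ∩ B| = 4; needs |A ∩ B| ≥ 5 — false.
(b) central: |A| = 5, |A ∩ B| = 2; needs |A ∩ B| ≤ |A ∖ B| — true.
(c) south: |A| = 6, |A ∩ B| = 5; needs A ⊄ B (|A ∖ B| ≥ 1) — true.
(d) west: |A| = 9, |A ∩ B| = 7; needs |A ∩ B| = 7 — true.

3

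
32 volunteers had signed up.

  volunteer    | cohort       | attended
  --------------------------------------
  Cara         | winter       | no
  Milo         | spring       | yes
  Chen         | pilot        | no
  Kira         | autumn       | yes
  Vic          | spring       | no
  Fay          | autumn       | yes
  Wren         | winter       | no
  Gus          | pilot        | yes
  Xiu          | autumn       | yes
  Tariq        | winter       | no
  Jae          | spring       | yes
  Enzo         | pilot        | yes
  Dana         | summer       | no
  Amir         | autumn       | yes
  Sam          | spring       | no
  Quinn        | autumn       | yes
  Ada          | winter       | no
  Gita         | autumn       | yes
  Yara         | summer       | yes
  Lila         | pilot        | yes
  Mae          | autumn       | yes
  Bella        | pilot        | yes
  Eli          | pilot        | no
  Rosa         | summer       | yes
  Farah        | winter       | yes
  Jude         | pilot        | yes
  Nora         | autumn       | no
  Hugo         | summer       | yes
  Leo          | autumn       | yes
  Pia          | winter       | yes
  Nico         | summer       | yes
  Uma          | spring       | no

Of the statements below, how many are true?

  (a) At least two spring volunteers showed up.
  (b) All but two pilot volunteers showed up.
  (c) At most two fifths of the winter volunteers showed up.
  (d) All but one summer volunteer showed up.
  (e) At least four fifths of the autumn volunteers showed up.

5

(a) spring: |A| = 5, |A ∩ B| = 2; needs |A ∩ B| ≥ 2 — true.
(b) pilot: |A| = 7, |A ∩ B| = 5; needs |A ∖ B| = 2 — true.
(c) winter: |A| = 6, |A ∩ B| = 2; needs |A ∩ B| / |A| ≤ 2/5 — true.
(d) summer: |A| = 5, |A ∩ B| = 4; needs |A ∖ B| = 1 — true.
(e) autumn: |A| = 9, |A ∩ B| = 8; needs |A ∩ B| / |A| ≥ 4/5 — true.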